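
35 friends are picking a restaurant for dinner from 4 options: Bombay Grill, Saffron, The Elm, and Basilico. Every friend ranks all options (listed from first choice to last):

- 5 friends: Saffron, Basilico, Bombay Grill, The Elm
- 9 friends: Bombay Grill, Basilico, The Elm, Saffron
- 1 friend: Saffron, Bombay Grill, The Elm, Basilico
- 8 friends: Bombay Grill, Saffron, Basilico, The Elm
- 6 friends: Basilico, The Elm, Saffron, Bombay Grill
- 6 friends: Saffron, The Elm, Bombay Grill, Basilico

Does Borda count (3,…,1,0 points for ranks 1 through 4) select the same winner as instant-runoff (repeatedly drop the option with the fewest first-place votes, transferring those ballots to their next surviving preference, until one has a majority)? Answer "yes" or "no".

Borda — scores: Bombay Grill 64, Saffron 58, The Elm 34, Basilico 54. Winner: Bombay Grill.
Instant-runoff — R1 Bombay Grill 17, Saffron 12, The Elm 0, Basilico 6 (The Elm out); R2 Bombay Grill 17, Saffron 12, Basilico 6 (Basilico out); R3 Bombay Grill 17, Saffron 18 (Saffron winner). Winner: Saffron.
The two methods disagree.

no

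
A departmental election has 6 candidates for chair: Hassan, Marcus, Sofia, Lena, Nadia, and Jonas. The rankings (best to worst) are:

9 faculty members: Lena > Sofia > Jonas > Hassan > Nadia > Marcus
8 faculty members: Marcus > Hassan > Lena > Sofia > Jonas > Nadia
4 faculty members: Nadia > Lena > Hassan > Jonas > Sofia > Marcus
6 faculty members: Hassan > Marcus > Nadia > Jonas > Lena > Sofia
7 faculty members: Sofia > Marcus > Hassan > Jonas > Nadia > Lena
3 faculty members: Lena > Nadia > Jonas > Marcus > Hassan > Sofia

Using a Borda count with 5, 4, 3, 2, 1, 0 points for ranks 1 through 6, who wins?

Hassan

Hassan: 9·2 + 8·4 + 4·3 + 6·5 + 7·3 + 3·1 = 116
Marcus: 9·0 + 8·5 + 4·0 + 6·4 + 7·4 + 3·2 = 98
Sofia: 9·4 + 8·2 + 4·1 + 6·0 + 7·5 + 3·0 = 91
Lena: 9·5 + 8·3 + 4·4 + 6·1 + 7·0 + 3·5 = 106
Nadia: 9·1 + 8·0 + 4·5 + 6·3 + 7·1 + 3·4 = 66
Jonas: 9·3 + 8·1 + 4·2 + 6·2 + 7·2 + 3·3 = 78
Hassan has the highest Borda score (116).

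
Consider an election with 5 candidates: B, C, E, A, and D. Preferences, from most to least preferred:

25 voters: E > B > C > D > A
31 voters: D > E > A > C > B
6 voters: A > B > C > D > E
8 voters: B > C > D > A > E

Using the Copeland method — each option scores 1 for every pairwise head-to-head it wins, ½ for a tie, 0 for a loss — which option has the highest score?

B: beats C and D; loses to E and A → score 2.
C: beats D; loses to B, E, and A → score 1.
E: beats B, C, and A; loses to D → score 3.
A: beats B and C; loses to E and D → score 2.
D: beats E and A; loses to B and C → score 2.
E has the best pairwise record.

E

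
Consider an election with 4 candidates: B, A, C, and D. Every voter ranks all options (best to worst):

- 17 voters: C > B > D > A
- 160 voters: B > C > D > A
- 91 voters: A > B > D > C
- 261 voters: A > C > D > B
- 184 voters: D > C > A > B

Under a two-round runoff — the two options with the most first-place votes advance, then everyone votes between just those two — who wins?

D

Round 1 first-place votes: B 160, A 352, C 17, D 184.
A and D advance.
Runoff: A is preferred to D by 352 voters; D by 361.
D wins the runoff.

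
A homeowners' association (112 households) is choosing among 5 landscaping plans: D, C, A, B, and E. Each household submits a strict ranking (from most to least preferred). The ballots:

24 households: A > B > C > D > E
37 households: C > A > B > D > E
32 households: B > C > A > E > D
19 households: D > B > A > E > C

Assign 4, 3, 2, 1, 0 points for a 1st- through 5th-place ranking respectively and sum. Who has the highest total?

D: 24·1 + 37·1 + 32·0 + 19·4 = 137
C: 24·2 + 37·4 + 32·3 + 19·0 = 292
A: 24·4 + 37·3 + 32·2 + 19·2 = 309
B: 24·3 + 37·2 + 32·4 + 19·3 = 331
E: 24·0 + 37·0 + 32·1 + 19·1 = 51
B has the highest Borda score (331).

B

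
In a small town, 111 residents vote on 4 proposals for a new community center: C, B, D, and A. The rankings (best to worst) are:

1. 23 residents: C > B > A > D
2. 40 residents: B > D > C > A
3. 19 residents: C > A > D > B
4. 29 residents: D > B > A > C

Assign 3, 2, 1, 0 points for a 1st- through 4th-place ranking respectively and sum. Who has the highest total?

C: 23·3 + 40·1 + 19·3 + 29·0 = 166
B: 23·2 + 40·3 + 19·0 + 29·2 = 224
D: 23·0 + 40·2 + 19·1 + 29·3 = 186
A: 23·1 + 40·0 + 19·2 + 29·1 = 90
B has the highest Borda score (224).

B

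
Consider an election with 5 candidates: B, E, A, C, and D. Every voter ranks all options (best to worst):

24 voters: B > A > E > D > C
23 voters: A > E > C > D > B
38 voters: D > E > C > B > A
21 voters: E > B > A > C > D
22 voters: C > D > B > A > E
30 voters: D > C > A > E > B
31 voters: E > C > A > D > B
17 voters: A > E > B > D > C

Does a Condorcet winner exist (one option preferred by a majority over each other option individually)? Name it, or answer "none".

Checking pairwise contests:
E beats B 160–46.
A beats E 116–90.
B beats A 105–101.
E beats C 154–52.
E beats D 116–90.
Every option loses at least one head-to-head, so there is no Condorcet winner.

none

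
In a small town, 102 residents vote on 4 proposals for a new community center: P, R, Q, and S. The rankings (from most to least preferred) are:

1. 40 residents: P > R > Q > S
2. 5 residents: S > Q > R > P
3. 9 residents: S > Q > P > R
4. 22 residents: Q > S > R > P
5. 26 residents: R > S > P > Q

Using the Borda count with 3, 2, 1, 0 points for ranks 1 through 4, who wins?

P: 40·3 + 5·0 + 9·1 + 22·0 + 26·1 = 155
R: 40·2 + 5·1 + 9·0 + 22·1 + 26·3 = 185
Q: 40·1 + 5·2 + 9·2 + 22·3 + 26·0 = 134
S: 40·0 + 5·3 + 9·3 + 22·2 + 26·2 = 138
R has the highest Borda score (185).

R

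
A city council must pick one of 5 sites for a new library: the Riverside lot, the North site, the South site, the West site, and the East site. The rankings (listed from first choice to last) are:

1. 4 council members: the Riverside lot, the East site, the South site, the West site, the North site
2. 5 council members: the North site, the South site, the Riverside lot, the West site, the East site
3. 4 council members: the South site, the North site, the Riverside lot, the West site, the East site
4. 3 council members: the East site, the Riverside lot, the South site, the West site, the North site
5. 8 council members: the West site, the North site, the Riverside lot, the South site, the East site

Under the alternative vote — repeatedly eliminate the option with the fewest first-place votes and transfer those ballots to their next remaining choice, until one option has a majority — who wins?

the West site

Round 1: the Riverside lot 4, the North site 5, the South site 4, the West site 8, the East site 3. Eliminate the East site.
Round 2: the Riverside lot 7, the North site 5, the South site 4, the West site 8. Eliminate the South site.
Round 3: the Riverside lot 7, the North site 9, the West site 8. Eliminate the Riverside lot.
Round 4: the North site 9, the West site 15. The West site has a majority.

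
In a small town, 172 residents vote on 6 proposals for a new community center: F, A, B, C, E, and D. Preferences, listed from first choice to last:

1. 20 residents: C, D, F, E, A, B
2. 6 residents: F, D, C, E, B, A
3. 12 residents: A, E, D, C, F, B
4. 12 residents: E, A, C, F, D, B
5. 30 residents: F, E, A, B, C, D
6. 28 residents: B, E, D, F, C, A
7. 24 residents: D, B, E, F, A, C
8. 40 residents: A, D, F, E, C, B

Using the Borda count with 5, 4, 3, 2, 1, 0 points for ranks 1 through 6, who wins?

E

F: 20·3 + 6·5 + 12·1 + 12·2 + 30·5 + 28·2 + 24·2 + 40·3 = 500
A: 20·1 + 6·0 + 12·5 + 12·4 + 30·3 + 28·0 + 24·1 + 40·5 = 442
B: 20·0 + 6·1 + 12·0 + 12·0 + 30·2 + 28·5 + 24·4 + 40·0 = 302
C: 20·5 + 6·3 + 12·2 + 12·3 + 30·1 + 28·1 + 24·0 + 40·1 = 276
E: 20·2 + 6·2 + 12·4 + 12·5 + 30·4 + 28·4 + 24·3 + 40·2 = 544
D: 20·4 + 6·4 + 12·3 + 12·1 + 30·0 + 28·3 + 24·5 + 40·4 = 516
E has the highest Borda score (544).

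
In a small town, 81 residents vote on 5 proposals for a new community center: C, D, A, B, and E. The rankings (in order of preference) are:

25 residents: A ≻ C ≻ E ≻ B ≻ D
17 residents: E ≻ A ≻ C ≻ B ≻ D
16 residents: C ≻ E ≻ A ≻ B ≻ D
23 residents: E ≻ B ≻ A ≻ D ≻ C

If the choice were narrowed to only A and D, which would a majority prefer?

A

Voters preferring A to D: 81; preferring D to A: 0.
A wins the head-to-head.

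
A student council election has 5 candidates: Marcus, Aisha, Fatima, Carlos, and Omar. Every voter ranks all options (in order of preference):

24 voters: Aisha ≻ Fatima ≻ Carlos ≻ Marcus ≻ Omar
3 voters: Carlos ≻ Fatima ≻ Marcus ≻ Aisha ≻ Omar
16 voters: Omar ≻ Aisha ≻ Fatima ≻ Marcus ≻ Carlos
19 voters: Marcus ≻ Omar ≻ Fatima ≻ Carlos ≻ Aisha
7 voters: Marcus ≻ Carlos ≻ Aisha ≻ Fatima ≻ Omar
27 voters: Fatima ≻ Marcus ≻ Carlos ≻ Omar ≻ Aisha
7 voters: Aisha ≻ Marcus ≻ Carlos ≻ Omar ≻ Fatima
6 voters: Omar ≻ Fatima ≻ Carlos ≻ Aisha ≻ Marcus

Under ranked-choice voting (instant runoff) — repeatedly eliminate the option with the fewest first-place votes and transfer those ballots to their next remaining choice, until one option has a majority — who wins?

Round 1: Marcus 26, Aisha 31, Fatima 27, Carlos 3, Omar 22. Eliminate Carlos.
Round 2: Marcus 26, Aisha 31, Fatima 30, Omar 22. Eliminate Omar.
Round 3: Marcus 26, Aisha 47, Fatima 36. Eliminate Marcus.
Round 4: Aisha 54, Fatima 55. Fatima has a majority.

Fatima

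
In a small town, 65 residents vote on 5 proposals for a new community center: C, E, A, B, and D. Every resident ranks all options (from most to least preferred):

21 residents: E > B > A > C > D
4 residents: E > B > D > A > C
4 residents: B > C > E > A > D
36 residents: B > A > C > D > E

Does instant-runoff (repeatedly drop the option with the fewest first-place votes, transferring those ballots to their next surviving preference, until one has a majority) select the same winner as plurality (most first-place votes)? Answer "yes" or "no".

yes

Instant-runoff — R1 C 0, E 25, A 0, B 40, D 0 (B winner). Winner: B.
Plurality — first-place votes: C 0, E 25, A 0, B 40, D 0. Winner: B.
The two methods agree.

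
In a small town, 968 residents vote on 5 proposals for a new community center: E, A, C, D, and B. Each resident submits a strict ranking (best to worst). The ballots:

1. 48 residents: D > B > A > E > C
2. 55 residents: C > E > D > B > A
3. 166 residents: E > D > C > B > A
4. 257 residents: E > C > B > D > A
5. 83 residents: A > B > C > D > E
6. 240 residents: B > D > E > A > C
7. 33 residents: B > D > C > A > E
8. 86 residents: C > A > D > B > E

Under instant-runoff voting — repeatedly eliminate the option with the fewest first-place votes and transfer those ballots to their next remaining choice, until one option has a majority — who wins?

B

Round 1: E 423, A 83, C 141, D 48, B 273. Eliminate D.
Round 2: E 423, A 83, C 141, B 321. Eliminate A.
Round 3: E 423, C 141, B 404. Eliminate C.
Round 4: E 478, B 490. B has a majority.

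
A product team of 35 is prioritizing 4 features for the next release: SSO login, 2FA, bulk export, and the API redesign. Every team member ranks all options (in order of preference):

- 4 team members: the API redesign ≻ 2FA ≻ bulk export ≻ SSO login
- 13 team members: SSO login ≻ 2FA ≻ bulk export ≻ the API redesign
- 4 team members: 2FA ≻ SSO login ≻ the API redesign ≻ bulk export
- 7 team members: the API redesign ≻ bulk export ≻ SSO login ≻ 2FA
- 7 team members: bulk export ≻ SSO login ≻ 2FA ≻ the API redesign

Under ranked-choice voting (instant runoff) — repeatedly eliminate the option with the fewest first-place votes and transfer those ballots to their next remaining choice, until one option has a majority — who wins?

Round 1: SSO login 13, 2FA 4, bulk export 7, the API redesign 11. Eliminate 2FA.
Round 2: SSO login 17, bulk export 7, the API redesign 11. Eliminate bulk export.
Round 3: SSO login 24, the API redesign 11. SSO login has a majority.

SSO login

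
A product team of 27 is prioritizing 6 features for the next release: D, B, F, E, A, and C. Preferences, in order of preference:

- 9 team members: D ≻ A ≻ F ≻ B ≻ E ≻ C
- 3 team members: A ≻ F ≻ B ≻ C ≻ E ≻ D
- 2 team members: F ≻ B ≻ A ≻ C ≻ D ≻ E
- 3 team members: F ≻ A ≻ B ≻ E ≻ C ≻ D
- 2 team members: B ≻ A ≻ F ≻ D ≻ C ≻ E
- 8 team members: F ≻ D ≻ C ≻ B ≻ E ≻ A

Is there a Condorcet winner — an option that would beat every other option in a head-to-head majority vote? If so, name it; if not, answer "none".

Checking pairwise contests:
F beats D 18–9.
D beats B 17–10.
A beats F 14–13.
D beats E 21–6.
D beats A 17–10.
D beats C 19–8.
Every option loses at least one head-to-head, so there is no Condorcet winner.

none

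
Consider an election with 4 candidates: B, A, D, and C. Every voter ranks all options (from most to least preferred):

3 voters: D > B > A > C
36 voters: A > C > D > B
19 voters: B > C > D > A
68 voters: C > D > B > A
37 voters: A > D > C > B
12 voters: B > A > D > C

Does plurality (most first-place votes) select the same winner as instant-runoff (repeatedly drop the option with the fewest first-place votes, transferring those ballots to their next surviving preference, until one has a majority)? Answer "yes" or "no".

Plurality — first-place votes: B 31, A 73, D 3, C 68. Winner: A.
Instant-runoff — R1 B 31, A 73, D 3, C 68 (D out); R2 B 34, A 73, C 68 (B out); R3 A 88, C 87 (A winner). Winner: A.
The two methods agree.

yes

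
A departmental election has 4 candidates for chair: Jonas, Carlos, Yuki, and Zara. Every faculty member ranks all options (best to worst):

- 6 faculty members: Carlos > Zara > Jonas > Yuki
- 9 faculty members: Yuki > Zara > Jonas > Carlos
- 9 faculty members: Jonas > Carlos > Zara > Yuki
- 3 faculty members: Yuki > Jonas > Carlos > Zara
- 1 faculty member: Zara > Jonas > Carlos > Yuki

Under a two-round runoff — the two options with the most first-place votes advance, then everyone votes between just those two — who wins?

Jonas

Round 1 first-place votes: Jonas 9, Carlos 6, Yuki 12, Zara 1.
Yuki and Jonas advance.
Runoff: Yuki is preferred to Jonas by 12 voters; Jonas by 16.
Jonas wins the runoff.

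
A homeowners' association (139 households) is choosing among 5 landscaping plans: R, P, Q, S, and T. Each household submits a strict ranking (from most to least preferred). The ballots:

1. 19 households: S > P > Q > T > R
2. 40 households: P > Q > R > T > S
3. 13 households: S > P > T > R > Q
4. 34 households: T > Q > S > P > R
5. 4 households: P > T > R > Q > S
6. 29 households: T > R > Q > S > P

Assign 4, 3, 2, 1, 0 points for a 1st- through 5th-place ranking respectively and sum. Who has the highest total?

R: 19·0 + 40·2 + 13·1 + 34·0 + 4·2 + 29·3 = 188
P: 19·3 + 40·4 + 13·3 + 34·1 + 4·4 + 29·0 = 306
Q: 19·2 + 40·3 + 13·0 + 34·3 + 4·1 + 29·2 = 322
S: 19·4 + 40·0 + 13·4 + 34·2 + 4·0 + 29·1 = 225
T: 19·1 + 40·1 + 13·2 + 34·4 + 4·3 + 29·4 = 349
T has the highest Borda score (349).

T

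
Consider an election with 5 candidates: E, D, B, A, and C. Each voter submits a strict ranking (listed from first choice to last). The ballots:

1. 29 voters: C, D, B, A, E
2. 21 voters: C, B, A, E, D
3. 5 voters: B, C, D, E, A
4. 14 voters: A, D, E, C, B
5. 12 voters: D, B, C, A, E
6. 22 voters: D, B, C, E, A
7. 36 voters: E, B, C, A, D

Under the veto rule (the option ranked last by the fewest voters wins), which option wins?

Last-place votes: E 41, D 57, B 14, A 27, C 0.
C is ranked last by the fewest voters, so C wins.

C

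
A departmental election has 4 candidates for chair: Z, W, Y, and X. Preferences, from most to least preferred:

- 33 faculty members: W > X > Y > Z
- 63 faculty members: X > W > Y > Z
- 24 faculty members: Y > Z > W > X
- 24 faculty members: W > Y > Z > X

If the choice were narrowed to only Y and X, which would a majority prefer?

X

Voters preferring Y to X: 48; preferring X to Y: 96.
X wins the head-to-head.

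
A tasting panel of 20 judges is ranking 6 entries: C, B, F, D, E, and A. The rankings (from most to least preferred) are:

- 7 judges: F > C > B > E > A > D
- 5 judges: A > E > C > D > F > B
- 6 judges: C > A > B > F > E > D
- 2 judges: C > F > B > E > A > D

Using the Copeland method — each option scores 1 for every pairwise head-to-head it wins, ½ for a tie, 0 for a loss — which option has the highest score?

C: beats B, F, D, E, and A → score 5.
B: beats D and E; loses to C, F, and A → score 2.
F: beats B, D, and E; loses to C and A → score 3.
D: loses to C, B, F, E, and A → score 0.
E: beats D; loses to C, B, F, and A → score 1.
A: beats B, F, D, and E; loses to C → score 4.
C has the best pairwise record.

C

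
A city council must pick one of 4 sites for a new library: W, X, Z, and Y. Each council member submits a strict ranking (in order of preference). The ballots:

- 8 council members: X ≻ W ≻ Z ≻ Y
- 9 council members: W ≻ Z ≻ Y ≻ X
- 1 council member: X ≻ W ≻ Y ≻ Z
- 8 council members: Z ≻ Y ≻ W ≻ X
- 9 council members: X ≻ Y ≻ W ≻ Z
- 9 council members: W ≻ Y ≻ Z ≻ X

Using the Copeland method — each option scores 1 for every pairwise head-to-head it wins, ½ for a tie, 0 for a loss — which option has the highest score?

W

W: beats X, Z, and Y → score 3.
X: loses to W, Z, and Y → score 0.
Z: beats X and Y; loses to W → score 2.
Y: beats X; loses to W and Z → score 1.
W has the best pairwise record.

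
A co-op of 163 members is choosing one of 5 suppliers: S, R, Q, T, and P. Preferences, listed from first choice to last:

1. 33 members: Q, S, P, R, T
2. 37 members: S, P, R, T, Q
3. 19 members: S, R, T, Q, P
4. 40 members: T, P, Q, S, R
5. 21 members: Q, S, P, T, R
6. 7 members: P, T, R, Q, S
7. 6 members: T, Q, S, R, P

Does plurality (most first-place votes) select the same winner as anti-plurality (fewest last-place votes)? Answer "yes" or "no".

yes

Plurality — first-place votes: S 56, R 0, Q 54, T 46, P 7. Winner: S.
Anti-plurality — last-place votes: S 7, R 61, Q 37, T 33, P 25. Winner: S.
The two methods agree.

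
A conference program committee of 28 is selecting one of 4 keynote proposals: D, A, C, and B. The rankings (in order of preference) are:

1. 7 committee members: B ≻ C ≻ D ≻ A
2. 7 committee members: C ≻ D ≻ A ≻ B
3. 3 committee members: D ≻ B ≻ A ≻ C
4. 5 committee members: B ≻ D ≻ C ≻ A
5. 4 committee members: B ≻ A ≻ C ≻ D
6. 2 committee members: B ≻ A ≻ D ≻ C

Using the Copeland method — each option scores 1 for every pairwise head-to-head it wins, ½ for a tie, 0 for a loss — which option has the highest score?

B

D: beats A; loses to C and B → score 1.
A: loses to D, C, and B → score 0.
C: beats D and A; loses to B → score 2.
B: beats D, A, and C → score 3.
B has the best pairwise record.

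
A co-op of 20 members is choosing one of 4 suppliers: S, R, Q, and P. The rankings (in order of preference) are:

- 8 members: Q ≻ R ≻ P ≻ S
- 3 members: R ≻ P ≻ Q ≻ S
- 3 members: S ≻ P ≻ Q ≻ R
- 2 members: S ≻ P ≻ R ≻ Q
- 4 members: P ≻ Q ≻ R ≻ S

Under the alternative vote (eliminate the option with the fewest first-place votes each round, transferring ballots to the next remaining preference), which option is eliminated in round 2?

S

Round 1: S 5, R 3, Q 8, P 4. Eliminate R.
Round 2: S 5, Q 8, P 7. Eliminate S.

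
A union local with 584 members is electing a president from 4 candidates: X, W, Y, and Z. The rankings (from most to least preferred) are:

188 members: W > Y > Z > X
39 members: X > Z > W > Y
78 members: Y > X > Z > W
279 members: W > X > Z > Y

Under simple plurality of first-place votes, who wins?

First-place votes: X 39, W 467, Y 78, Z 0.
W has the most first-place votes.

W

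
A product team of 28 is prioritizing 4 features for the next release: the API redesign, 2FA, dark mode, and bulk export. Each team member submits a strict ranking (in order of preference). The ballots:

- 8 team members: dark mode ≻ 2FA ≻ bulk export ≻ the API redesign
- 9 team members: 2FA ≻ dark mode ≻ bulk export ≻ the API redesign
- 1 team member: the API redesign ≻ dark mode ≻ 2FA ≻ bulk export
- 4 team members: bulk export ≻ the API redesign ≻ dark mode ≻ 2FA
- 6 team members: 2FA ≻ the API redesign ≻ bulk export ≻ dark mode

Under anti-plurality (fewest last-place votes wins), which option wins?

Last-place votes: the API redesign 17, 2FA 4, dark mode 6, bulk export 1.
bulk export is ranked last by the fewest voters, so bulk export wins.

bulk export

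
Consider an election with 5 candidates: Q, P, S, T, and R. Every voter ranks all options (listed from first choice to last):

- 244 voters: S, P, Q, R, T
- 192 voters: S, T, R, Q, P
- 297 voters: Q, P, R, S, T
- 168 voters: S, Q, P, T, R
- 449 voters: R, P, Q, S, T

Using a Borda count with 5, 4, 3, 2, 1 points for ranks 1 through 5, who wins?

P

Q: 244·3 + 192·2 + 297·5 + 168·4 + 449·3 = 4620
P: 244·4 + 192·1 + 297·4 + 168·3 + 449·4 = 4656
S: 244·5 + 192·5 + 297·2 + 168·5 + 449·2 = 4512
T: 244·1 + 192·4 + 297·1 + 168·2 + 449·1 = 2094
R: 244·2 + 192·3 + 297·3 + 168·1 + 449·5 = 4368
P has the highest Borda score (4656).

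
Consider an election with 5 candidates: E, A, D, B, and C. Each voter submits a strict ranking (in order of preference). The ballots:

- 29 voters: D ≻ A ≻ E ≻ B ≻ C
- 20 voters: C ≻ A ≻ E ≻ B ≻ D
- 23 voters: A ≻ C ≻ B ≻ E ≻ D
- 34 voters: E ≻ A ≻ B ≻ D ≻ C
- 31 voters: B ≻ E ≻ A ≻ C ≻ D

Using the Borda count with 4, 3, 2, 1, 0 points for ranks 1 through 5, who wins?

E: 29·2 + 20·2 + 23·1 + 34·4 + 31·3 = 350
A: 29·3 + 20·3 + 23·4 + 34·3 + 31·2 = 403
D: 29·4 + 20·0 + 23·0 + 34·1 + 31·0 = 150
B: 29·1 + 20·1 + 23·2 + 34·2 + 31·4 = 287
C: 29·0 + 20·4 + 23·3 + 34·0 + 31·1 = 180
A has the highest Borda score (403).

A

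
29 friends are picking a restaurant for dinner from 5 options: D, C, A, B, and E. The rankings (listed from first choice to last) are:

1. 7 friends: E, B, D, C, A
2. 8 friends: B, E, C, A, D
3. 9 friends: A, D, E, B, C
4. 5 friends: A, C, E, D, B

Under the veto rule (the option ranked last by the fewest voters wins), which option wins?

Last-place votes: D 8, C 9, A 7, B 5, E 0.
E is ranked last by the fewest voters, so E wins.

E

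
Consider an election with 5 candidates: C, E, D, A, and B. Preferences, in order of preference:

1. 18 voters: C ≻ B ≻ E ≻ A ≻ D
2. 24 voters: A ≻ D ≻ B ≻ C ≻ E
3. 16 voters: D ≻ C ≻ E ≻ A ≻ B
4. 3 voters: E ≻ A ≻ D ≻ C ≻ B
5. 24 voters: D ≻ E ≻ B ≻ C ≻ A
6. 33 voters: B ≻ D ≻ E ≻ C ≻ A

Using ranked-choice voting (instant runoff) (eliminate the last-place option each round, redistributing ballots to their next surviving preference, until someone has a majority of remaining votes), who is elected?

D

Round 1: C 18, E 3, D 40, A 24, B 33. Eliminate E.
Round 2: C 18, D 40, A 27, B 33. Eliminate C.
Round 3: D 40, A 27, B 51. Eliminate A.
Round 4: D 67, B 51. D has a majority.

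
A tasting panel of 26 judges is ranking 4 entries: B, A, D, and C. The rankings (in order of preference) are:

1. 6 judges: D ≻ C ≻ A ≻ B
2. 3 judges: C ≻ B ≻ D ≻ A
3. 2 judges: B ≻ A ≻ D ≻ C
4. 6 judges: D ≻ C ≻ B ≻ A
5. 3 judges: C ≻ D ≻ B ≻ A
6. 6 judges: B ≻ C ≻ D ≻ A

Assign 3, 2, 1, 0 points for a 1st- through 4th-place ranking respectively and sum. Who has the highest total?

C

B: 6·0 + 3·2 + 2·3 + 6·1 + 3·1 + 6·3 = 39
A: 6·1 + 3·0 + 2·2 + 6·0 + 3·0 + 6·0 = 10
D: 6·3 + 3·1 + 2·1 + 6·3 + 3·2 + 6·1 = 53
C: 6·2 + 3·3 + 2·0 + 6·2 + 3·3 + 6·2 = 54
C has the highest Borda score (54).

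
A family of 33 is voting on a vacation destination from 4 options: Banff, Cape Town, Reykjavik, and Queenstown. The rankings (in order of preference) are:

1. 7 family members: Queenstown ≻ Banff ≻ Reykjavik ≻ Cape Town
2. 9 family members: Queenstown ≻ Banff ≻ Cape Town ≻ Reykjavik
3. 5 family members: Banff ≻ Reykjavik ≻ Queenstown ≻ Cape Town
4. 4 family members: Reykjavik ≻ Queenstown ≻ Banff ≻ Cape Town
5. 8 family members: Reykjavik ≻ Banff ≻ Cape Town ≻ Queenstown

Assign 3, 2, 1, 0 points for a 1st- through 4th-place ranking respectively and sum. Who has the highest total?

Banff: 7·2 + 9·2 + 5·3 + 4·1 + 8·2 = 67
Cape Town: 7·0 + 9·1 + 5·0 + 4·0 + 8·1 = 17
Reykjavik: 7·1 + 9·0 + 5·2 + 4·3 + 8·3 = 53
Queenstown: 7·3 + 9·3 + 5·1 + 4·2 + 8·0 = 61
Banff has the highest Borda score (67).

Banff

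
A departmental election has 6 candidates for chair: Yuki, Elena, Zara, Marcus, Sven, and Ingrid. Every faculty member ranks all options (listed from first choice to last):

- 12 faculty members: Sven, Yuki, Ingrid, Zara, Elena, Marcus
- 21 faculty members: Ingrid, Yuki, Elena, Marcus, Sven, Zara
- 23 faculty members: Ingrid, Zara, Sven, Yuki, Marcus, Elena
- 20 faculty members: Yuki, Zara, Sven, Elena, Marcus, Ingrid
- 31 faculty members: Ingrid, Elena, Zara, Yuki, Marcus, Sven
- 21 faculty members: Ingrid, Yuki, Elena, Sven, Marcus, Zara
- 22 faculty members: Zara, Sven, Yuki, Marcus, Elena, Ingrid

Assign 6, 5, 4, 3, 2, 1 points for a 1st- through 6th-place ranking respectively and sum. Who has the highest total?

Yuki: 12·5 + 21·5 + 23·3 + 20·6 + 31·3 + 21·5 + 22·4 = 640
Elena: 12·2 + 21·4 + 23·1 + 20·3 + 31·5 + 21·4 + 22·2 = 474
Zara: 12·3 + 21·1 + 23·5 + 20·5 + 31·4 + 21·1 + 22·6 = 549
Marcus: 12·1 + 21·3 + 23·2 + 20·2 + 31·2 + 21·2 + 22·3 = 331
Sven: 12·6 + 21·2 + 23·4 + 20·4 + 31·1 + 21·3 + 22·5 = 490
Ingrid: 12·4 + 21·6 + 23·6 + 20·1 + 31·6 + 21·6 + 22·1 = 666
Ingrid has the highest Borda score (666).

Ingrid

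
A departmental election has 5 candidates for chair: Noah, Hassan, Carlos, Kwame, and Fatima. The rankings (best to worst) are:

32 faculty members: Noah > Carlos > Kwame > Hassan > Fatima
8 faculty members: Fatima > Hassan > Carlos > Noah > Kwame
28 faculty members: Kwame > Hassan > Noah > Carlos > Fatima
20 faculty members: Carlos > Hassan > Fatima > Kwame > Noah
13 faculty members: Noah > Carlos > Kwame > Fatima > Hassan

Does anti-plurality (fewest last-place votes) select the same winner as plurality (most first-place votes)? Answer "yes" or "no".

Anti-plurality — last-place votes: Noah 20, Hassan 13, Carlos 0, Kwame 8, Fatima 60. Winner: Carlos.
Plurality — first-place votes: Noah 45, Hassan 0, Carlos 20, Kwame 28, Fatima 8. Winner: Noah.
The two methods disagree.

no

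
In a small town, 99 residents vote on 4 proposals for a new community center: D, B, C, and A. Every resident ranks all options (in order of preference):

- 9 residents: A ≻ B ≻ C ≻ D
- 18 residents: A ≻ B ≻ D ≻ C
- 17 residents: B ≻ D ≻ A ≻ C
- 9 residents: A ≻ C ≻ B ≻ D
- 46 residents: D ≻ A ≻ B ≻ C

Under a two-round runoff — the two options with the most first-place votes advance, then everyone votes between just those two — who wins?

Round 1 first-place votes: D 46, B 17, C 0, A 36.
D and A advance.
Runoff: D is preferred to A by 63 voters; A by 36.
D wins the runoff.

D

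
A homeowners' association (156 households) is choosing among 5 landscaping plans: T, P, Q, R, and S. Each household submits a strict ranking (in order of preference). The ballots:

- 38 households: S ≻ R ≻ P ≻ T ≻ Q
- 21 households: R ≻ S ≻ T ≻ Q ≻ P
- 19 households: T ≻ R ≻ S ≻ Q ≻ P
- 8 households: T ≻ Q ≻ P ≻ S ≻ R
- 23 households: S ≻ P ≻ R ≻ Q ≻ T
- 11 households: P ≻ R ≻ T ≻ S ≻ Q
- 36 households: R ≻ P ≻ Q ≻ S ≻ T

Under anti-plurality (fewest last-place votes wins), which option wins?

S

Last-place votes: T 59, P 40, Q 49, R 8, S 0.
S is ranked last by the fewest voters, so S wins.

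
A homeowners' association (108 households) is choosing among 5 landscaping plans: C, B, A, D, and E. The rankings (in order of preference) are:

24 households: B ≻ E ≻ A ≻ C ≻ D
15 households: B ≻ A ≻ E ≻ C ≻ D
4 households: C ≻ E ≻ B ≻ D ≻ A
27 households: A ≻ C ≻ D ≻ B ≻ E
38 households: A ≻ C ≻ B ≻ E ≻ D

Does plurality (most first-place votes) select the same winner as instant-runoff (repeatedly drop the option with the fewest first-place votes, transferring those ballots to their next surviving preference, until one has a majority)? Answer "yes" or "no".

yes

Plurality — first-place votes: C 4, B 39, A 65, D 0, E 0. Winner: A.
Instant-runoff — R1 C 4, B 39, A 65, D 0, E 0 (A winner). Winner: A.
The two methods agree.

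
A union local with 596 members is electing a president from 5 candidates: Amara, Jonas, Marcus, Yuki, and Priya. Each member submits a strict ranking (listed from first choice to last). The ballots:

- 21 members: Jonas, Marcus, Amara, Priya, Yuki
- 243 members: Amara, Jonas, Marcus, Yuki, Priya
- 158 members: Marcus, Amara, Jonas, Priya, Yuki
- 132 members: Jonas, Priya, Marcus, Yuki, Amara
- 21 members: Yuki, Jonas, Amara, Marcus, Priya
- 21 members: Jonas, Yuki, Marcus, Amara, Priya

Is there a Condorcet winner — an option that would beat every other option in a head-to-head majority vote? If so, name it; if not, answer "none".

none

Checking pairwise contests:
Marcus beats Amara 332–264.
Amara beats Jonas 401–195.
Jonas beats Marcus 438–158.
Amara beats Yuki 422–174.
Amara beats Priya 464–132.
Every option loses at least one head-to-head, so there is no Condorcet winner.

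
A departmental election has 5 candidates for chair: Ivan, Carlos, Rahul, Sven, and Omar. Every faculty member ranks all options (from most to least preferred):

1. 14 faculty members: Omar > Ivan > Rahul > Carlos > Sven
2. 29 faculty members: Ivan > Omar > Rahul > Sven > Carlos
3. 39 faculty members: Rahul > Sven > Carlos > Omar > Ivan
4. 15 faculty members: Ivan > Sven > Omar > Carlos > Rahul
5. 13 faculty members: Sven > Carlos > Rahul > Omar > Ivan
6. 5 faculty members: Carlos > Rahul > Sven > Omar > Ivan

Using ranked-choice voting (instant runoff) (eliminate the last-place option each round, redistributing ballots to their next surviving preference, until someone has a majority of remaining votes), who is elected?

Round 1: Ivan 44, Carlos 5, Rahul 39, Sven 13, Omar 14. Eliminate Carlos.
Round 2: Ivan 44, Rahul 44, Sven 13, Omar 14. Eliminate Sven.
Round 3: Ivan 44, Rahul 57, Omar 14. Eliminate Omar.
Round 4: Ivan 58, Rahul 57. Ivan has a majority.

Ivan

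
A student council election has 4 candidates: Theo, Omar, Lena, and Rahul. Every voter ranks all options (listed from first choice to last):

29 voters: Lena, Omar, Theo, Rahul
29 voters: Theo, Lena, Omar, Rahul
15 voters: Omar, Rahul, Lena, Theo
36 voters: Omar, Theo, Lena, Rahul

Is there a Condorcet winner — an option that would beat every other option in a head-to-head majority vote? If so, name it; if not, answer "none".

none

Checking pairwise contests:
Omar beats Theo 80–29.
Lena beats Omar 58–51.
Theo beats Lena 65–44.
Theo beats Rahul 94–15.
Every option loses at least one head-to-head, so there is no Condorcet winner.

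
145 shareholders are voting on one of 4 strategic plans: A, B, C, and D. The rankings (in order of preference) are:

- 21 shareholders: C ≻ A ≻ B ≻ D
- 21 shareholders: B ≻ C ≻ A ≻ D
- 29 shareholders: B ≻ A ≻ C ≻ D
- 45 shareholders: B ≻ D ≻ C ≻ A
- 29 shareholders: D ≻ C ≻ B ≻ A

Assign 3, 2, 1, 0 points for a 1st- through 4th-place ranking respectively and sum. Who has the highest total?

A: 21·2 + 21·1 + 29·2 + 45·0 + 29·0 = 121
B: 21·1 + 21·3 + 29·3 + 45·3 + 29·1 = 335
C: 21·3 + 21·2 + 29·1 + 45·1 + 29·2 = 237
D: 21·0 + 21·0 + 29·0 + 45·2 + 29·3 = 177
B has the highest Borda score (335).

B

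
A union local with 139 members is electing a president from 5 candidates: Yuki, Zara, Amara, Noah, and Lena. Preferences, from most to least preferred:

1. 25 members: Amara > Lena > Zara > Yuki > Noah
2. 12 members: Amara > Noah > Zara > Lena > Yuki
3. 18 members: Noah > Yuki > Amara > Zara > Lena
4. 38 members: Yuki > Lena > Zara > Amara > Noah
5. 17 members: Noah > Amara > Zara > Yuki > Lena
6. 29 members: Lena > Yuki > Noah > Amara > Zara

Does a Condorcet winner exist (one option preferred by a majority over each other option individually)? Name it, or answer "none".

Yuki vs Zara: 85–54 for Yuki.
Yuki vs Amara: 85–54 for Yuki.
Yuki vs Noah: 92–47 for Yuki.
Yuki vs Lena: 73–66 for Yuki.
Yuki beats every other option head-to-head.

Yuki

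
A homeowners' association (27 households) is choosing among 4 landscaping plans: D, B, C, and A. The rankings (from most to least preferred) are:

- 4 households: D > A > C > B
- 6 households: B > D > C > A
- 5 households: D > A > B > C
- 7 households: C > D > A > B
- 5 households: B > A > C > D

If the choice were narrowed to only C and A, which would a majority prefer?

A

Voters preferring C to A: 13; preferring A to C: 14.
A wins the head-to-head.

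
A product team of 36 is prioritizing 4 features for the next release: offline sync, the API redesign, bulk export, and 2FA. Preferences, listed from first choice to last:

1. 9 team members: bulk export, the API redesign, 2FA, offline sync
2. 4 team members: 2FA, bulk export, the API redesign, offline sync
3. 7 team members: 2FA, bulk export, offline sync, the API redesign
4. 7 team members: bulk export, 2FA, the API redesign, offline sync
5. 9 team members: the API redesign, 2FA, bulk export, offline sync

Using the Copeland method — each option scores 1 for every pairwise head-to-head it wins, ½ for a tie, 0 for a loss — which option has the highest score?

2FA

offline sync: loses to the API redesign, bulk export, and 2FA → score 0.
the API redesign: beats offline sync; ties 2FA; loses to bulk export → score 1.5.
bulk export: beats offline sync and the API redesign; loses to 2FA → score 2.
2FA: beats offline sync and bulk export; ties the API redesign → score 2.5.
2FA has the best pairwise record.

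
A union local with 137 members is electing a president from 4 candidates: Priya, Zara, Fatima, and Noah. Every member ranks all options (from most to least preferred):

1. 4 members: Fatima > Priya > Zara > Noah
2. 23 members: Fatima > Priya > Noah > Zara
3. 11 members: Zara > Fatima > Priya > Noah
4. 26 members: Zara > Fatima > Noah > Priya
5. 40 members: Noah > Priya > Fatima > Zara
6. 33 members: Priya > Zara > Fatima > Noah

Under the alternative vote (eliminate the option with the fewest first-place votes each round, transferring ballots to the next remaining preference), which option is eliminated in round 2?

Zara

Round 1: Priya 33, Zara 37, Fatima 27, Noah 40. Eliminate Fatima.
Round 2: Priya 60, Zara 37, Noah 40. Eliminate Zara.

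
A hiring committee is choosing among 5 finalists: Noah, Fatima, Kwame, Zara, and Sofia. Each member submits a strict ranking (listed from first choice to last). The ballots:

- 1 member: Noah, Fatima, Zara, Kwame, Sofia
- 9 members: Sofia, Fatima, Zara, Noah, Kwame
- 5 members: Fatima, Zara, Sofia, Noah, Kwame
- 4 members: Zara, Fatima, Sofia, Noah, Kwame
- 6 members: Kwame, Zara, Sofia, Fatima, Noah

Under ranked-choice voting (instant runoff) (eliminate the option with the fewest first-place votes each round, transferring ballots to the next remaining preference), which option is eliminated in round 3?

Kwame

Round 1: Noah 1, Fatima 5, Kwame 6, Zara 4, Sofia 9. Eliminate Noah.
Round 2: Fatima 6, Kwame 6, Zara 4, Sofia 9. Eliminate Zara.
Round 3: Fatima 10, Kwame 6, Sofia 9. Eliminate Kwame.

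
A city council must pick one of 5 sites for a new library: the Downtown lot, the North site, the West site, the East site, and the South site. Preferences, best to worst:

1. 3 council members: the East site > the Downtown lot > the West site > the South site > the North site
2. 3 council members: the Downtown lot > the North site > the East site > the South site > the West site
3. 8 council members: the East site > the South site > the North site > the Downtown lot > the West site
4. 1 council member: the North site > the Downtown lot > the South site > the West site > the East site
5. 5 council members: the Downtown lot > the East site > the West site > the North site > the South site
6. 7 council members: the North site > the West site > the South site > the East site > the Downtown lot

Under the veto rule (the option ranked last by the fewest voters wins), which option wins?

the East site

Last-place votes: the Downtown lot 7, the North site 3, the West site 11, the East site 1, the South site 5.
the East site is ranked last by the fewest voters, so the East site wins.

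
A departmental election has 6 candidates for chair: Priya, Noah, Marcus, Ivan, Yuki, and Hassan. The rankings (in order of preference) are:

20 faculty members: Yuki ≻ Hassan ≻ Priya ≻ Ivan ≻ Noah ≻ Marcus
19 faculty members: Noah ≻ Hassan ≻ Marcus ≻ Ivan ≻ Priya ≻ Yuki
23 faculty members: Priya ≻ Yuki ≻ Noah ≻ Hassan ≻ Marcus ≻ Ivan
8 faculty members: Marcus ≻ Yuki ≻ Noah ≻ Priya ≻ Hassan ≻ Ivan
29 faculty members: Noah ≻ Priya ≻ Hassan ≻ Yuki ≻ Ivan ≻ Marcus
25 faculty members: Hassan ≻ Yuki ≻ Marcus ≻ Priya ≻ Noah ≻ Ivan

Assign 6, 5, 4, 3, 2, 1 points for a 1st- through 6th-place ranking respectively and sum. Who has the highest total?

Hassan

Priya: 20·4 + 19·2 + 23·6 + 8·3 + 29·5 + 25·3 = 500
Noah: 20·2 + 19·6 + 23·4 + 8·4 + 29·6 + 25·2 = 502
Marcus: 20·1 + 19·4 + 23·2 + 8·6 + 29·1 + 25·4 = 319
Ivan: 20·3 + 19·3 + 23·1 + 8·1 + 29·2 + 25·1 = 231
Yuki: 20·6 + 19·1 + 23·5 + 8·5 + 29·3 + 25·5 = 506
Hassan: 20·5 + 19·5 + 23·3 + 8·2 + 29·4 + 25·6 = 546
Hassan has the highest Borda score (546).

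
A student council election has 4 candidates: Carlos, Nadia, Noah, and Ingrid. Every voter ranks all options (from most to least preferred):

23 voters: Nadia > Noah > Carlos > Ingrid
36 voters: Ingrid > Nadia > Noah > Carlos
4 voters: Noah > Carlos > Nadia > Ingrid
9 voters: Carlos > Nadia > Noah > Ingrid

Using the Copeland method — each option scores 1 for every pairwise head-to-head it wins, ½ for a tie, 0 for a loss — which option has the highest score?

Nadia

Carlos: ties Ingrid; loses to Nadia and Noah → score 0.5.
Nadia: beats Carlos and Noah; ties Ingrid → score 2.5.
Noah: beats Carlos; ties Ingrid; loses to Nadia → score 1.5.
Ingrid: ties Carlos, Nadia, and Noah → score 1.5.
Nadia has the best pairwise record.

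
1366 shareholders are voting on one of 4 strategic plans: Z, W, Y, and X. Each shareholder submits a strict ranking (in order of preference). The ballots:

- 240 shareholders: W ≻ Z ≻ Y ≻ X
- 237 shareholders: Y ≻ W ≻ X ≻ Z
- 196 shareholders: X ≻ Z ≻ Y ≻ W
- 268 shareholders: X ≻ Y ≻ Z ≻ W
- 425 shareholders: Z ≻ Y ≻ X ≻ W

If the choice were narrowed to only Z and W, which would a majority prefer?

Voters preferring Z to W: 889; preferring W to Z: 477.
Z wins the head-to-head.

Z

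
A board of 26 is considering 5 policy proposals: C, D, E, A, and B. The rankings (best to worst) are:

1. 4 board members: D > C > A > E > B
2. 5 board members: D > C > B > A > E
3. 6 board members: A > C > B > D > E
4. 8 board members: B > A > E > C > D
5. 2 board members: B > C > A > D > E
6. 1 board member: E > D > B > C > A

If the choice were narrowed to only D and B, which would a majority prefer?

B

Voters preferring D to B: 10; preferring B to D: 16.
B wins the head-to-head.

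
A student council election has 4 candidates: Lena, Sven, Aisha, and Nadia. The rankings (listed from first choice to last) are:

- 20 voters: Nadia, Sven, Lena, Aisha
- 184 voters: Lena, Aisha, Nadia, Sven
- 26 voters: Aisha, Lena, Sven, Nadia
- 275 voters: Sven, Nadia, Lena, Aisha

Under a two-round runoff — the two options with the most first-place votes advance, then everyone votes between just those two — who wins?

Sven

Round 1 first-place votes: Lena 184, Sven 275, Aisha 26, Nadia 20.
Sven and Lena advance.
Runoff: Sven is preferred to Lena by 295 voters; Lena by 210.
Sven wins the runoff.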